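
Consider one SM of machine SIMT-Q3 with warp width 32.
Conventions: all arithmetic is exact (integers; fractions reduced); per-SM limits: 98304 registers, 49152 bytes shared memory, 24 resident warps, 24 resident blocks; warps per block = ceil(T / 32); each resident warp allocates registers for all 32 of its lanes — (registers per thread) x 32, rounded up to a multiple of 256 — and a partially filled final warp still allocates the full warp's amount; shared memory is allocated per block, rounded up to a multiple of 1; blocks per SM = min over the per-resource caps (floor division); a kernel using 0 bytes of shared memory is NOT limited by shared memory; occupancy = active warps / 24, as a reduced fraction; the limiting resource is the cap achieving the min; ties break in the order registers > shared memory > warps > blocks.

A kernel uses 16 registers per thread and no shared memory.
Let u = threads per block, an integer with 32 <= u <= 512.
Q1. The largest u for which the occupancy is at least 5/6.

Answer: u = 384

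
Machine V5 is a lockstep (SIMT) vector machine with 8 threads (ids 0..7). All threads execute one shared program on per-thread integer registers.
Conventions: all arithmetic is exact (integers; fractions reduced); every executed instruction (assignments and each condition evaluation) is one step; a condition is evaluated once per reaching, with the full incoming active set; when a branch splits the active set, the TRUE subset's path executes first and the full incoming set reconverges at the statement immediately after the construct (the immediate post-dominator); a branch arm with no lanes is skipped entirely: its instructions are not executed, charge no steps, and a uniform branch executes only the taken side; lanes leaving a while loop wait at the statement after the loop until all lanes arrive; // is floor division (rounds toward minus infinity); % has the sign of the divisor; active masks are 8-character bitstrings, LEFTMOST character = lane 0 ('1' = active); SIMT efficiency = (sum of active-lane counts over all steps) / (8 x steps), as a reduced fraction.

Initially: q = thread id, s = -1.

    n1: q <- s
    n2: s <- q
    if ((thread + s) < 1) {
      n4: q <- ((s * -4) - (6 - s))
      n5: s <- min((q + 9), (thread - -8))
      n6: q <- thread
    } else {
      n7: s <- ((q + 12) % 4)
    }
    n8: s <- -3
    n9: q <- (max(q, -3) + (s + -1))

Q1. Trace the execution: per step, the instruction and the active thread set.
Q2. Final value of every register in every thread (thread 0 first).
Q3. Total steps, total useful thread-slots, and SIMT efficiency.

step 0: q <- s                       11111111
step 1: s <- q                       11111111
step 2: eval ((thread + s) < 1)      11111111
step 3: q <- ((s * -4) - (6 - s))    11000000
step 4: s <- min((q + 9), (thread - -8)) 11000000
step 5: q <- thread                  11000000
step 6: s <- ((q + 12) % 4)          00111111
step 7: s <- -3                      11111111
step 8: q <- (max(q, -3) + (s + -1)) 11111111

Answer: 9 steps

q: -4,-3,-5,-5,-5,-5,-5,-5
s: -3,-3,-3,-3,-3,-3,-3,-3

steps = 9; useful = 52; efficiency = 52/72 = 13/18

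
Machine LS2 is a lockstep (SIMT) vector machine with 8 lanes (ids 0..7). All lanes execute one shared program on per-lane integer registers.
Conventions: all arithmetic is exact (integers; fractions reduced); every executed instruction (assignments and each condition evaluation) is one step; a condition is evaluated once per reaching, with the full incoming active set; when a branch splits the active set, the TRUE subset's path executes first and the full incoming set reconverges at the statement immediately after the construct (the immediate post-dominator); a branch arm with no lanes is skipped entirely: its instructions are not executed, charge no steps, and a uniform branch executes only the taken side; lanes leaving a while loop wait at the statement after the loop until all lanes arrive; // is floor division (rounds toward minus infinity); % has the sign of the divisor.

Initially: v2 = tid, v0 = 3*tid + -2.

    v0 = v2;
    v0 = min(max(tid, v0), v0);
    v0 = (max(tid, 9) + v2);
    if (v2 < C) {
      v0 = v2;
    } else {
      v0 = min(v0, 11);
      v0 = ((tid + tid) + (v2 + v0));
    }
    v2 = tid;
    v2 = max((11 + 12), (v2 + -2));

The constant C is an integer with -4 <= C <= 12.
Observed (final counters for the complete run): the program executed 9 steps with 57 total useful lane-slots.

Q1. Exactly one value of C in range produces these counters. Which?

Answer: C = 7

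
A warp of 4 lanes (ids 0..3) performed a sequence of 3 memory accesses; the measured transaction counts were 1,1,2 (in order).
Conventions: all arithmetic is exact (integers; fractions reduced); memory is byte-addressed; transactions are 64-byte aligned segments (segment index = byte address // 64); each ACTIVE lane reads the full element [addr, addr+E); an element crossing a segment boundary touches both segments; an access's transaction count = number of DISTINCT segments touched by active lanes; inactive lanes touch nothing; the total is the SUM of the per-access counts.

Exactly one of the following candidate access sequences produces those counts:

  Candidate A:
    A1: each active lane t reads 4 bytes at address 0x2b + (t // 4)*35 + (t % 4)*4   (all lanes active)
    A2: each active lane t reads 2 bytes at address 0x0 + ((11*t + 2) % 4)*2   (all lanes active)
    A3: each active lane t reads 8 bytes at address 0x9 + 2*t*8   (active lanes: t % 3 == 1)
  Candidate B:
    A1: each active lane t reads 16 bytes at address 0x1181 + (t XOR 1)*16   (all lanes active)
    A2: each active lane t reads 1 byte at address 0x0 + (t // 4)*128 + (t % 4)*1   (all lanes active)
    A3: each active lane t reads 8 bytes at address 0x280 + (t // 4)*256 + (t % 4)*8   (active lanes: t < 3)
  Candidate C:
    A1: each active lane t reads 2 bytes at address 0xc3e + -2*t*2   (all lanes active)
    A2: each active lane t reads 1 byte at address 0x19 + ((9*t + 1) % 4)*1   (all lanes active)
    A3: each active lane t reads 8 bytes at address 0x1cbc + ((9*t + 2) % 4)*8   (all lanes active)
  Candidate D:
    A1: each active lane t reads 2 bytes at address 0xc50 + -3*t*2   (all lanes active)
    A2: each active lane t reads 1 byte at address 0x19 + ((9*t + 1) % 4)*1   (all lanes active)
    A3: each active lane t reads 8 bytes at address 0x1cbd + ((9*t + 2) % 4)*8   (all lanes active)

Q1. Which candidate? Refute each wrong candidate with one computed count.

A: A3 gives 1 transaction, not 2
B: A1 gives 2 transactions, not 1
D: A1 gives 2 transactions, not 1
C: all counts match (1,1,2)

Answer: C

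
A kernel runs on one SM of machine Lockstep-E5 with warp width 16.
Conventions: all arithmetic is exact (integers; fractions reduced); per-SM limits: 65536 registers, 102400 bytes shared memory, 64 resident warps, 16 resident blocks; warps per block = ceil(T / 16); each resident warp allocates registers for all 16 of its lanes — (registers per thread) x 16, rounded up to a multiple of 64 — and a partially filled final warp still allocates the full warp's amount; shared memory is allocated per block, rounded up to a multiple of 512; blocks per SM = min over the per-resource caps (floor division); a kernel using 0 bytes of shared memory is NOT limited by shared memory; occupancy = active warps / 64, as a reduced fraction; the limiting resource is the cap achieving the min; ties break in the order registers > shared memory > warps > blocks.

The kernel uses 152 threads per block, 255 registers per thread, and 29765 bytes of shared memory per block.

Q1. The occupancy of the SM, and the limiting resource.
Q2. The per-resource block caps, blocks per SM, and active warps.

Answer: occupancy 5/32, limited by registers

registers: 1 block
shared memory: 3 blocks
warps: 6 blocks
blocks: 16 blocks

Answer: 1 block, 10 active warps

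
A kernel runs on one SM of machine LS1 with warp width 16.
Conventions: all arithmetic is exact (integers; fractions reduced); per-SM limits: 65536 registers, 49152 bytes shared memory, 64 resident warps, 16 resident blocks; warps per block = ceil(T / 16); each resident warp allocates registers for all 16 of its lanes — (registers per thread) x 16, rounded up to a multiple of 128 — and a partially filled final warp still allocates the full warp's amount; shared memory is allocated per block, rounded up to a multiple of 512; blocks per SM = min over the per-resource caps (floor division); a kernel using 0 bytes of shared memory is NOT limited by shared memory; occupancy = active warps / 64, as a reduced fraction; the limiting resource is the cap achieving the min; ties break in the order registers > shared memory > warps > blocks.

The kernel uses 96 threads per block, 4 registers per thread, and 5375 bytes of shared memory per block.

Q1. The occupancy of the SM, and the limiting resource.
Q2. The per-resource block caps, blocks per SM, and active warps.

Answer: occupancy 3/4, limited by shared memory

registers: 85 blocks
shared memory: 8 blocks
warps: 10 blocks
blocks: 16 blocks

Answer: 8 blocks, 48 active warps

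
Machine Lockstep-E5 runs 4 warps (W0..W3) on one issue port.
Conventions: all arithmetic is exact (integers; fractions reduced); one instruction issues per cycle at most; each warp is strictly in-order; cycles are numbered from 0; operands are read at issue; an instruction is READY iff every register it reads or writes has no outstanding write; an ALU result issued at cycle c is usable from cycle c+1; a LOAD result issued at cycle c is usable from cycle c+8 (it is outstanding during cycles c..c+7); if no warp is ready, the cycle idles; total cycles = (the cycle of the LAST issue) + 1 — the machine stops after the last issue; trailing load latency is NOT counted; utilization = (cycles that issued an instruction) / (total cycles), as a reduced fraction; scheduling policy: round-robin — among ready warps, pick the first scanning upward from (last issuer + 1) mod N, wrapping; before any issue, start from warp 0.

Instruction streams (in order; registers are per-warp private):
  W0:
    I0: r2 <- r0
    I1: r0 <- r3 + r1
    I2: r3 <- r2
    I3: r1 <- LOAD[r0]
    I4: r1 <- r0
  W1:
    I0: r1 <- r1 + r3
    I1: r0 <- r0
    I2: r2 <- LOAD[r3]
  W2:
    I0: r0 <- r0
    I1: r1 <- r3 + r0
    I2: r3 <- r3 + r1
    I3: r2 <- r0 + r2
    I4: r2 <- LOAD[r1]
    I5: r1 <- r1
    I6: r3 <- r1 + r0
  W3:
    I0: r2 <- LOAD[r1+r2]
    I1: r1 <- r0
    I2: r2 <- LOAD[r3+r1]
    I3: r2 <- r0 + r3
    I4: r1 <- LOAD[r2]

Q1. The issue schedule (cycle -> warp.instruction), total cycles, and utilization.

cycle 0: W0.I0
cycle 1: W1.I0
cycle 2: W2.I0
cycle 3: W3.I0
cycle 4: W0.I1
cycle 5: W1.I1
cycle 6: W2.I1
cycle 7: W3.I1
cycle 8: W0.I2
cycle 9: W1.I2
cycle 10: W2.I2
cycle 11: W3.I2
cycle 12: W0.I3
cycle 13: W2.I3
cycle 14: W2.I4
cycle 15: W2.I5
cycle 16: W2.I6
cycle 17: idle
cycle 18: idle
cycle 19: W3.I3
cycle 20: W0.I4
cycle 21: W3.I4

Answer: 22 cycles, utilization 10/11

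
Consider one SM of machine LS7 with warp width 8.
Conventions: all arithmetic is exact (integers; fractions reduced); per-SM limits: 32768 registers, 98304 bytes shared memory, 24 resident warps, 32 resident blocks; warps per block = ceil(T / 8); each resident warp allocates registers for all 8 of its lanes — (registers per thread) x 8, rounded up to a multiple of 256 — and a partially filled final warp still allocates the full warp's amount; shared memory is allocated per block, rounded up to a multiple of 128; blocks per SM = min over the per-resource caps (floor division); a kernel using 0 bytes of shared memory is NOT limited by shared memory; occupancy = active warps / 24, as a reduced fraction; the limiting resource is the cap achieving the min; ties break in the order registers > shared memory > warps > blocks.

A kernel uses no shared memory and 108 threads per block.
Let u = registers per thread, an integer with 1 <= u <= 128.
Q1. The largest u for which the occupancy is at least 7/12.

Answer: u = 128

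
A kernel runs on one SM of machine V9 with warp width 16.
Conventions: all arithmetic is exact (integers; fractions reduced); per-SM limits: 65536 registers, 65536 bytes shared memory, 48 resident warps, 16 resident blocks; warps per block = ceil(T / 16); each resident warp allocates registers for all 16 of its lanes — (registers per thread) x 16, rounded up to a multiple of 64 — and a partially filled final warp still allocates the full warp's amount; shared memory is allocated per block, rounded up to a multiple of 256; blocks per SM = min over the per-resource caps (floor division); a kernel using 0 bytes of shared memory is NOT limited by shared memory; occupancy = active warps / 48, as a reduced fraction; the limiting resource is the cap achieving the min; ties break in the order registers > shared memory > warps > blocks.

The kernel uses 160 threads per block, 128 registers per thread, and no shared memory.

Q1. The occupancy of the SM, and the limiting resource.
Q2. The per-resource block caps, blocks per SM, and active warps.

Answer: occupancy 5/8, limited by registers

registers: 3 blocks
shared memory: no limit (kernel uses none)
warps: 4 blocks
blocks: 16 blocks

Answer: 3 blocks, 30 active warps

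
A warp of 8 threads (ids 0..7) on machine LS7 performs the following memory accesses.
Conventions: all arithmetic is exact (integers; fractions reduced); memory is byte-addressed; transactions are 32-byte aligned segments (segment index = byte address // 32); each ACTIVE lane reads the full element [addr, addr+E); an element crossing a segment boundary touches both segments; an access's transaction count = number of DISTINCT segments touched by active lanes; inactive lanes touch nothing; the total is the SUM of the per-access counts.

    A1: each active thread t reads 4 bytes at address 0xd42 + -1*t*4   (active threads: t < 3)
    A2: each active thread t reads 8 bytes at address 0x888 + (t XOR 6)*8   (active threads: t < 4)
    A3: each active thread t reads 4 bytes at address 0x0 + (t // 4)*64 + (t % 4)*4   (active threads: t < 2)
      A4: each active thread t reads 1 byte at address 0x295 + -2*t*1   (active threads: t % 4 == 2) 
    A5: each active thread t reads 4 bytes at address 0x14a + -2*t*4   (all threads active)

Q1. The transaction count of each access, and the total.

A1: 2 transactions
A2: 2 transactions
A3: 1 transaction
A4: 1 transaction
A5: 3 transactions

Answer: 2,2,1,1,3; total 9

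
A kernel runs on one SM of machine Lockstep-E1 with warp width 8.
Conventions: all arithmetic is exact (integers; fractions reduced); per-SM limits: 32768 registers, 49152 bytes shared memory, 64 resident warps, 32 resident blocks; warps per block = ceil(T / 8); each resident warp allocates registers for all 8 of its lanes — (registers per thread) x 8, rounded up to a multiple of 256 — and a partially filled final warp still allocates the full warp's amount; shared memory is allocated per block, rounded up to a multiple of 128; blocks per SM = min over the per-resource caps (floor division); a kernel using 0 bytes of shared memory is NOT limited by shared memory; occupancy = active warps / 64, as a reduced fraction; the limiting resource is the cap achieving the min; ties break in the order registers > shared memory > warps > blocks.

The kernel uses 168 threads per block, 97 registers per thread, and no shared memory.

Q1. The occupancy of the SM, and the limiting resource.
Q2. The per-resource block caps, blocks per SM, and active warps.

Answer: occupancy 21/64, limited by registers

registers: 1 block
shared memory: no limit (kernel uses none)
warps: 3 blocks
blocks: 32 blocks

Answer: 1 block, 21 active warps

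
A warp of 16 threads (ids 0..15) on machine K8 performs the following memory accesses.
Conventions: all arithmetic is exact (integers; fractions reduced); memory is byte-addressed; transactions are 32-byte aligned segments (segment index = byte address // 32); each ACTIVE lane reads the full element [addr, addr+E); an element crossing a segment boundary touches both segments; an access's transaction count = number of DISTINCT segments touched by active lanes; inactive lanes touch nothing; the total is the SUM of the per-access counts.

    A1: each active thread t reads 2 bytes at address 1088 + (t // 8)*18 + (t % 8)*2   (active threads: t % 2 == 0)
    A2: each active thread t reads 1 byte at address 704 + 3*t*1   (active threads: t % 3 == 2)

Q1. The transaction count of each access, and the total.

A1: 1 transaction
A2: 2 transactions

Answer: 1,2; total 3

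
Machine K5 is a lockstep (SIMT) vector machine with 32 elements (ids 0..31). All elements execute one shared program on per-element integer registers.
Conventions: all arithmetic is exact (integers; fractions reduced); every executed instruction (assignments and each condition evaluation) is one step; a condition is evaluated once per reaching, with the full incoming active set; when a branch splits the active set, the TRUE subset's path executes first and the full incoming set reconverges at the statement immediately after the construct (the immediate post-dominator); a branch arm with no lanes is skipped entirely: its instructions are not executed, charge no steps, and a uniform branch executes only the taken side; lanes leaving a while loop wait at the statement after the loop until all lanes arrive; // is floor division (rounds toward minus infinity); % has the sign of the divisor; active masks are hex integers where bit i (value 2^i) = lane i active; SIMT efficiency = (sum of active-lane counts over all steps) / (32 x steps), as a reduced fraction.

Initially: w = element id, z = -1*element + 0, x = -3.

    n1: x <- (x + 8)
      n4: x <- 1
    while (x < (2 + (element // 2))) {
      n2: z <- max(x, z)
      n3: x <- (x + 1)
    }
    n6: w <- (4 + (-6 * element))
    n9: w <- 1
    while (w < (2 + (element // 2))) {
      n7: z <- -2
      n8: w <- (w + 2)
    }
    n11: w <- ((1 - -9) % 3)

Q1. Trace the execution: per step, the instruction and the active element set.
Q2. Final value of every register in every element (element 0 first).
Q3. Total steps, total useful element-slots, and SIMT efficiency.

step 0: x <- (x + 8)                 0xffffffff
step 1: x <- 1                       0xffffffff
step 2: eval (x < (2 + (element // 2))) 0xffffffff
step 3: z <- max(x, z)               0xffffffff
step 4: x <- (x + 1)                 0xffffffff
step 5: eval (x < (2 + (element // 2))) 0xffffffff
step 6: z <- max(x, z)               0xfffffffc
step 7: x <- (x + 1)                 0xfffffffc
step 8: eval (x < (2 + (element // 2))) 0xfffffffc
step 9: z <- max(x, z)               0xfffffff0
step 10: x <- (x + 1)                 0xfffffff0
step 11: eval (x < (2 + (element // 2))) 0xfffffff0
step 12: z <- max(x, z)               0xffffffc0
step 13: x <- (x + 1)                 0xffffffc0
step 14: eval (x < (2 + (element // 2))) 0xffffffc0
step 15: z <- max(x, z)               0xffffff00
step 16: x <- (x + 1)                 0xffffff00
step 17: eval (x < (2 + (element // 2))) 0xffffff00
step 18: z <- max(x, z)               0xfffffc00
step 19: x <- (x + 1)                 0xfffffc00
step 20: eval (x < (2 + (element // 2))) 0xfffffc00
step 21: z <- max(x, z)               0xfffff000
step 22: x <- (x + 1)                 0xfffff000
step 23: eval (x < (2 + (element // 2))) 0xfffff000
step 24: z <- max(x, z)               0xffffc000
step 25: x <- (x + 1)                 0xffffc000
step 26: eval (x < (2 + (element // 2))) 0xffffc000
step 27: z <- max(x, z)               0xffff0000
step 28: x <- (x + 1)                 0xffff0000
step 29: eval (x < (2 + (element // 2))) 0xffff0000
step 30: z <- max(x, z)               0xfffc0000
step 31: x <- (x + 1)                 0xfffc0000
step 32: eval (x < (2 + (element // 2))) 0xfffc0000
step 33: z <- max(x, z)               0xfff00000
step 34: x <- (x + 1)                 0xfff00000
step 35: eval (x < (2 + (element // 2))) 0xfff00000
step 36: z <- max(x, z)               0xffc00000
step 37: x <- (x + 1)                 0xffc00000
step 38: eval (x < (2 + (element // 2))) 0xffc00000
step 39: z <- max(x, z)               0xff000000
step 40: x <- (x + 1)                 0xff000000
step 41: eval (x < (2 + (element // 2))) 0xff000000
step 42: z <- max(x, z)               0xfc000000
step 43: x <- (x + 1)                 0xfc000000
step 44: eval (x < (2 + (element // 2))) 0xfc000000
step 45: z <- max(x, z)               0xf0000000
step 46: x <- (x + 1)                 0xf0000000
step 47: eval (x < (2 + (element // 2))) 0xf0000000
step 48: z <- max(x, z)               0xc0000000
step 49: x <- (x + 1)                 0xc0000000
step 50: eval (x < (2 + (element // 2))) 0xc0000000
step 51: w <- (4 + (-6 * element))    0xffffffff
step 52: w <- 1                       0xffffffff
step 53: eval (w < (2 + (element // 2))) 0xffffffff
step 54: z <- -2                      0xffffffff
step 55: w <- (w + 2)                 0xffffffff
step 56: eval (w < (2 + (element // 2))) 0xffffffff
step 57: z <- -2                      0xfffffff0
step 58: w <- (w + 2)                 0xfffffff0
step 59: eval (w < (2 + (element // 2))) 0xfffffff0
step 60: z <- -2                      0xffffff00
step 61: w <- (w + 2)                 0xffffff00
step 62: eval (w < (2 + (element // 2))) 0xffffff00
step 63: z <- -2                      0xfffff000
step 64: w <- (w + 2)                 0xfffff000
step 65: eval (w < (2 + (element // 2))) 0xfffff000
step 66: z <- -2                      0xffff0000
step 67: w <- (w + 2)                 0xffff0000
step 68: eval (w < (2 + (element // 2))) 0xffff0000
step 69: z <- -2                      0xfff00000
step 70: w <- (w + 2)                 0xfff00000
step 71: eval (w < (2 + (element // 2))) 0xfff00000
step 72: z <- -2                      0xff000000
step 73: w <- (w + 2)                 0xff000000
step 74: eval (w < (2 + (element // 2))) 0xff000000
step 75: z <- -2                      0xf0000000
step 76: w <- (w + 2)                 0xf0000000
step 77: eval (w < (2 + (element // 2))) 0xf0000000
step 78: w <- ((1 - -9) % 3)          0xffffffff

Answer: 79 steps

w: 1,1,1,1,1,1,1,1,1,1,1,1,1,1,1,1,1,1,1,1,1,1,1,1,1,1,1,1,1,1,1,1
z: -2,-2,-2,-2,-2,-2,-2,-2,-2,-2,-2,-2,-2,-2,-2,-2,-2,-2,-2,-2,-2,-2,-2,-2,-2,-2,-2,-2,-2,-2,-2,-2
x: 2,2,3,3,4,4,5,5,6,6,7,7,8,8,9,9,10,10,11,11,12,12,13,13,14,14,15,15,16,16,17,17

steps = 79; useful = 1472; efficiency = 1472/2528 = 46/79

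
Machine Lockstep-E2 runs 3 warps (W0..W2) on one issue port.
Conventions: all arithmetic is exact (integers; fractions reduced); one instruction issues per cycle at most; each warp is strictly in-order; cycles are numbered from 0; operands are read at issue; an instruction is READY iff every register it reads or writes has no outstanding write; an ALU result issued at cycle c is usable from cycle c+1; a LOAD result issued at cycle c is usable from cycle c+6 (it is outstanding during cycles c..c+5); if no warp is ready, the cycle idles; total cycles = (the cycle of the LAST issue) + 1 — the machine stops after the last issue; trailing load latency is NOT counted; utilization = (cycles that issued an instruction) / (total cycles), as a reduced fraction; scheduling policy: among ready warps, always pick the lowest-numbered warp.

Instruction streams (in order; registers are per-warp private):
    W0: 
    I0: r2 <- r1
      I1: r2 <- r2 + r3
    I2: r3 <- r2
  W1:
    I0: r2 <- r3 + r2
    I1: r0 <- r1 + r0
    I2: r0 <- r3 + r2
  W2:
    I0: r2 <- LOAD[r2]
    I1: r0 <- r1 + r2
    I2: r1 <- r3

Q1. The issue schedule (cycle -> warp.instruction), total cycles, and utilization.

cycle 0: W0.I0
cycle 1: W0.I1
cycle 2: W0.I2
cycle 3: W1.I0
cycle 4: W1.I1
cycle 5: W1.I2
cycle 6: W2.I0
cycle 7: idle
cycle 8: idle
cycle 9: idle
cycle 10: idle
cycle 11: idle
cycle 12: W2.I1
cycle 13: W2.I2

Answer: 14 cycles, utilization 9/14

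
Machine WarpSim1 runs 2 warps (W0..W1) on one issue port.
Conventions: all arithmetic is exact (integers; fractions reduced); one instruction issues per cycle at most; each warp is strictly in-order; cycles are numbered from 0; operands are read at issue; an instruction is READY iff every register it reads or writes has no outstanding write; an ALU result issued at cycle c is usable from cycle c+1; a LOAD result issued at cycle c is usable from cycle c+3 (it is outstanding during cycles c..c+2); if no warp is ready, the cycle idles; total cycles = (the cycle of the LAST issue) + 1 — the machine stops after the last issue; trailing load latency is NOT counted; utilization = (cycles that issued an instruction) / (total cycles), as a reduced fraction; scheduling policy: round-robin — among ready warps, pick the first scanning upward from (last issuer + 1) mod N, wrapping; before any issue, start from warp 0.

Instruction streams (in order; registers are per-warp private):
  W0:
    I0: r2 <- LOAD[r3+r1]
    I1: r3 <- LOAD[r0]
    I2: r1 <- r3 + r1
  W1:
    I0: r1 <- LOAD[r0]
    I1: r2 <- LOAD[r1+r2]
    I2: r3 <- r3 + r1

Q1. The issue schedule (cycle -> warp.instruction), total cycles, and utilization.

cycle 0: W0.I0
cycle 1: W1.I0
cycle 2: W0.I1
cycle 3: idle
cycle 4: W1.I1
cycle 5: W0.I2
cycle 6: W1.I2

Answer: 7 cycles, utilization 6/7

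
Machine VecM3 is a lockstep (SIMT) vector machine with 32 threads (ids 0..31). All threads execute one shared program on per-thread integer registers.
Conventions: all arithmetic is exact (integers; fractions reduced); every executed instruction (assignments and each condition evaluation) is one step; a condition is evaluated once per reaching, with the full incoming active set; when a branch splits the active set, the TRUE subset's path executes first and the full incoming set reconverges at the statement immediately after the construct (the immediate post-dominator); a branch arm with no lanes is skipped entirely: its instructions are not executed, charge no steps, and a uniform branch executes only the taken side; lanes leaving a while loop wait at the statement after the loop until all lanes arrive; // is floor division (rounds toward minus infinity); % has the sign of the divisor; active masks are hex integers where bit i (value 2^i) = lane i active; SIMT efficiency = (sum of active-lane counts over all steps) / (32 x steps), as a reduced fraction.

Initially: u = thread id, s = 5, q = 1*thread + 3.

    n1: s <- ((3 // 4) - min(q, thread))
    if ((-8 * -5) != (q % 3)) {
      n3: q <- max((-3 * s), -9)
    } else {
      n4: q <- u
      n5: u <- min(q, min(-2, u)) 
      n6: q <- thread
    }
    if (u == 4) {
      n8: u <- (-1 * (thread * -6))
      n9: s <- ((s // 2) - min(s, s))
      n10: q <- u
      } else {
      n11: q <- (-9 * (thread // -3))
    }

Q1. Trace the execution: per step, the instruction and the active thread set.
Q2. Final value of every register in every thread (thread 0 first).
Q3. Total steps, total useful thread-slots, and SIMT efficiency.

step 0: s <- ((3 // 4) - min(q, thread)) 0xffffffff
step 1: eval ((-8 * -5) != (q % 3))  0xffffffff
step 2: q <- max((-3 * s), -9)       0xffffffff
step 3: eval (u == 4)                0xffffffff
step 4: u <- (-1 * (thread * -6))    0x00000010
step 5: s <- ((s // 2) - min(s, s))  0x00000010
step 6: q <- u                       0x00000010
step 7: q <- (-9 * (thread // -3))   0xffffffef

Answer: 8 steps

u: 0,1,2,3,24,5,6,7,8,9,10,11,12,13,14,15,16,17,18,19,20,21,22,23,24,25,26,27,28,29,30,31
s: 0,-1,-2,-3,2,-5,-6,-7,-8,-9,-10,-11,-12,-13,-14,-15,-16,-17,-18,-19,-20,-21,-22,-23,-24,-25,-26,-27,-28,-29,-30,-31
q: 0,9,9,9,24,18,18,27,27,27,36,36,36,45,45,45,54,54,54,63,63,63,72,72,72,81,81,81,90,90,90,99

steps = 8; useful = 162; efficiency = 162/256 = 81/128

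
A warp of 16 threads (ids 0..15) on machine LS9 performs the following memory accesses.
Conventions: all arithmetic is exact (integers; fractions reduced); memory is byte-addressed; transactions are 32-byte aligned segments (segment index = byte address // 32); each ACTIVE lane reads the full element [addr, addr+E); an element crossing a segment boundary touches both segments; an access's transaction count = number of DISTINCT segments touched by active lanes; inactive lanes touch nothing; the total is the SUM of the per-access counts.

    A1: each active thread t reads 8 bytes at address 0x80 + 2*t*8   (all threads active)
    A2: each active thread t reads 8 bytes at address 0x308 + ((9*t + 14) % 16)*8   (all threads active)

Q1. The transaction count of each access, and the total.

A1: 8 transactions
A2: 5 transactions

Answer: 8,5; total 13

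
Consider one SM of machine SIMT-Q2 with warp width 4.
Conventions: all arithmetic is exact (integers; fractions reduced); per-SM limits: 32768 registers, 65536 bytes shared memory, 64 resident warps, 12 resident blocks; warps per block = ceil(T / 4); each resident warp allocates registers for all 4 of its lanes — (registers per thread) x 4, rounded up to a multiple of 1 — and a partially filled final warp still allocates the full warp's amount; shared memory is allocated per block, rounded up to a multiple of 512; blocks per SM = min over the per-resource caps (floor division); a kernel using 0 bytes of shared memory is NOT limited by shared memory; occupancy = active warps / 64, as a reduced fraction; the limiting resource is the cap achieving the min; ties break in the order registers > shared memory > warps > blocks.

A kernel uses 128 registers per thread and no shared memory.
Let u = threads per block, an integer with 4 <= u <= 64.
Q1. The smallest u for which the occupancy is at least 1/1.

Answer: u = 29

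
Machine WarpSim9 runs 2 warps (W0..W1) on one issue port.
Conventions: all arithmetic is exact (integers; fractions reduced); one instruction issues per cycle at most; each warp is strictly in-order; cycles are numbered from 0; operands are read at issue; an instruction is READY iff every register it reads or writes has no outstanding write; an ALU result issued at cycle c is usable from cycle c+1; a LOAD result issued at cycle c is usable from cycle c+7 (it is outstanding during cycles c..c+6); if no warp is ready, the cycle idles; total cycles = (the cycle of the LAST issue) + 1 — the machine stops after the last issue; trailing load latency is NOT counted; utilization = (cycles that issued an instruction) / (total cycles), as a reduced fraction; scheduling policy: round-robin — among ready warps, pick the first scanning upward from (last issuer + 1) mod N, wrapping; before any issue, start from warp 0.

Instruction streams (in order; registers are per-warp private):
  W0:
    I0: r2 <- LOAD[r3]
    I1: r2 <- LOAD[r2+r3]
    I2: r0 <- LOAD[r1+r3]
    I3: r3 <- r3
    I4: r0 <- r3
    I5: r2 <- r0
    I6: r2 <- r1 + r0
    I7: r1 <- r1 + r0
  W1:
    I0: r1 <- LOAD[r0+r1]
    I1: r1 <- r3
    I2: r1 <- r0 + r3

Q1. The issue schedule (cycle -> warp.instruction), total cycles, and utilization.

cycle 0: W0.I0
cycle 1: W1.I0
cycle 2: idle
cycle 3: idle
cycle 4: idle
cycle 5: idle
cycle 6: idle
cycle 7: W0.I1
cycle 8: W1.I1
cycle 9: W0.I2
cycle 10: W1.I2
cycle 11: W0.I3
cycle 12: idle
cycle 13: idle
cycle 14: idle
cycle 15: idle
cycle 16: W0.I4
cycle 17: W0.I5
cycle 18: W0.I6
cycle 19: W0.I7

Answer: 20 cycles, utilization 11/20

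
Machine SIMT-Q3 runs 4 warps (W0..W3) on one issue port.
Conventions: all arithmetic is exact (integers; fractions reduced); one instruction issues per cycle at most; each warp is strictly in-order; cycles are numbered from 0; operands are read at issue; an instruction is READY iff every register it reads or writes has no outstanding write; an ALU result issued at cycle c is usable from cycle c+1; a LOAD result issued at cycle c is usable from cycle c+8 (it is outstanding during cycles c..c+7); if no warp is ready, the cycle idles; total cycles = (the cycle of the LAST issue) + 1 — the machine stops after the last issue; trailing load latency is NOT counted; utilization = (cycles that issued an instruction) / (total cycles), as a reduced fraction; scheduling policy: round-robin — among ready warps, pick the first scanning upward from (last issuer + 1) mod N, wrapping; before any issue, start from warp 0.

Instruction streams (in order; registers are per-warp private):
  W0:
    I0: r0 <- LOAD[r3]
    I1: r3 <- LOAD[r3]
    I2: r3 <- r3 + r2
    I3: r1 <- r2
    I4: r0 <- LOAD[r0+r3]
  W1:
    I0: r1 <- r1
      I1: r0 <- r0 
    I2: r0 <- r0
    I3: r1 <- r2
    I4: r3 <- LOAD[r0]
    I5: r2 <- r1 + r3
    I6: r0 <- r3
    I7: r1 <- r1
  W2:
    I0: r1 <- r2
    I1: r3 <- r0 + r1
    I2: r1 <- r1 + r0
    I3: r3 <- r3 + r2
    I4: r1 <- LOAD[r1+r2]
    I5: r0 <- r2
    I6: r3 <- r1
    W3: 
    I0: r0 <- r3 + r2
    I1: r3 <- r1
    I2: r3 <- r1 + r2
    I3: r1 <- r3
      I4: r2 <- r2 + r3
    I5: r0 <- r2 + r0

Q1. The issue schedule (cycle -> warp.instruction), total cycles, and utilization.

cycle 0: W0.I0
cycle 1: W1.I0
cycle 2: W2.I0
cycle 3: W3.I0
cycle 4: W0.I1
cycle 5: W1.I1
cycle 6: W2.I1
cycle 7: W3.I1
cycle 8: W1.I2
cycle 9: W2.I2
cycle 10: W3.I2
cycle 11: W1.I3
cycle 12: W2.I3
cycle 13: W3.I3
cycle 14: W0.I2
cycle 15: W1.I4
cycle 16: W2.I4
cycle 17: W3.I4
cycle 18: W0.I3
cycle 19: W2.I5
cycle 20: W3.I5
cycle 21: W0.I4
cycle 22: idle
cycle 23: W1.I5
cycle 24: W2.I6
cycle 25: W1.I6
cycle 26: W1.I7

Answer: 27 cycles, utilization 26/27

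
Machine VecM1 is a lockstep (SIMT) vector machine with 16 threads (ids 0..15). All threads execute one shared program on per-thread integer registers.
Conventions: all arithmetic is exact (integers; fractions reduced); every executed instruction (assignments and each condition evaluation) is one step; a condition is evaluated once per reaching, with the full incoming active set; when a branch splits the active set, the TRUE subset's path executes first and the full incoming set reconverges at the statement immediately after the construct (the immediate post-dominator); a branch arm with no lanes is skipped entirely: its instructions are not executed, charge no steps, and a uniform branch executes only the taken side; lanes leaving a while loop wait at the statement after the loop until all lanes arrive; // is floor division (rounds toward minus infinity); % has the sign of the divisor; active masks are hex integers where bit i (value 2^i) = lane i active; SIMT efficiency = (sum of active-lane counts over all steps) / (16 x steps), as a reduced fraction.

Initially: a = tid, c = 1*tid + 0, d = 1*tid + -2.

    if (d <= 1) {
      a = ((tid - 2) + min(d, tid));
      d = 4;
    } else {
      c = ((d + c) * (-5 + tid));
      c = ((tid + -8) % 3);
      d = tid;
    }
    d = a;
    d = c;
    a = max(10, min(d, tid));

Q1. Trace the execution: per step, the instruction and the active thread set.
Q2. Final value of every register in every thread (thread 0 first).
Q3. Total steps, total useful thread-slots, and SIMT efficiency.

step 0: eval (d <= 1)                0xffff
step 1: a <- ((tid - 2) + min(d, tid)) 0x000f
step 2: d <- 4                       0x000f
step 3: c <- ((d + c) * (-5 + tid))  0xfff0
step 4: c <- ((tid + -8) % 3)        0xfff0
step 5: d <- tid                     0xfff0
step 6: d <- a                       0xffff
step 7: d <- c                       0xffff
step 8: a <- max(10, min(d, tid))    0xffff

Answer: 9 steps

a: 10,10,10,10,10,10,10,10,10,10,10,10,10,10,10,10
c: 0,1,2,3,2,0,1,2,0,1,2,0,1,2,0,1
d: 0,1,2,3,2,0,1,2,0,1,2,0,1,2,0,1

steps = 9; useful = 108; efficiency = 108/144 = 3/4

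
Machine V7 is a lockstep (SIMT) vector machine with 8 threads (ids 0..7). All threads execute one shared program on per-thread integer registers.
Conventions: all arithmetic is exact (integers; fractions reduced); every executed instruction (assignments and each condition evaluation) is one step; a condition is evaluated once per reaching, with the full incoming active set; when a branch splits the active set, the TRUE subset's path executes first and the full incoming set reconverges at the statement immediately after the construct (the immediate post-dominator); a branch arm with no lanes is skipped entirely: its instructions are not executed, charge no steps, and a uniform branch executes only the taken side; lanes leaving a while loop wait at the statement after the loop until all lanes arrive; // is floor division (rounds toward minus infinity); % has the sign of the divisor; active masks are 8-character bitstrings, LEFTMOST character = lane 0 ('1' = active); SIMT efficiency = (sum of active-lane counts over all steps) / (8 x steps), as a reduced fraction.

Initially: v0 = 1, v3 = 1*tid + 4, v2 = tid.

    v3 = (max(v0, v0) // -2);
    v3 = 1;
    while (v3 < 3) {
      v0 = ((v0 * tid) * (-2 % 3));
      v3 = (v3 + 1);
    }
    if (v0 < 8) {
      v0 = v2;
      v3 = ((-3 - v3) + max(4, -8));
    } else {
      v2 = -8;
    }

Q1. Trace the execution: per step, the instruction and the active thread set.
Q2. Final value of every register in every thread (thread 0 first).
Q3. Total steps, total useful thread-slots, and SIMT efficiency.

step 0: v3 <- (max(v0, v0) // -2)    11111111
step 1: v3 <- 1                      11111111
step 2: eval (v3 < 3)                11111111
step 3: v0 <- ((v0 * tid) * (-2 % 3)) 11111111
step 4: v3 <- (v3 + 1)               11111111
step 5: eval (v3 < 3)                11111111
step 6: v0 <- ((v0 * tid) * (-2 % 3)) 11111111
step 7: v3 <- (v3 + 1)               11111111
step 8: eval (v3 < 3)                11111111
step 9: eval (v0 < 8)                11111111
step 10: v0 <- v2                     11100000
step 11: v3 <- ((-3 - v3) + max(4, -8)) 11100000
step 12: v2 <- -8                     00011111

Answer: 13 steps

v0: 0,1,2,9,16,25,36,49
v3: -2,-2,-2,3,3,3,3,3
v2: 0,1,2,-8,-8,-8,-8,-8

steps = 13; useful = 91; efficiency = 91/104 = 7/8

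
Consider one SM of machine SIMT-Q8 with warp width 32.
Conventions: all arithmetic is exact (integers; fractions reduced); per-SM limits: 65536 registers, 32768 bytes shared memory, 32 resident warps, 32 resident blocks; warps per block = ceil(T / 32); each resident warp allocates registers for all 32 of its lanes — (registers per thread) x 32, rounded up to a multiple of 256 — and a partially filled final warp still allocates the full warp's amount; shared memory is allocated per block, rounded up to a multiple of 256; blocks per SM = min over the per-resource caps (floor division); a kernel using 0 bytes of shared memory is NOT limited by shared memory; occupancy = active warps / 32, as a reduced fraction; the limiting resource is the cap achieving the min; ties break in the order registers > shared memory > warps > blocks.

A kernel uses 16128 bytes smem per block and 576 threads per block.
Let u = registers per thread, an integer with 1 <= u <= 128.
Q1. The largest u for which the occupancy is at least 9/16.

Answer: u = 112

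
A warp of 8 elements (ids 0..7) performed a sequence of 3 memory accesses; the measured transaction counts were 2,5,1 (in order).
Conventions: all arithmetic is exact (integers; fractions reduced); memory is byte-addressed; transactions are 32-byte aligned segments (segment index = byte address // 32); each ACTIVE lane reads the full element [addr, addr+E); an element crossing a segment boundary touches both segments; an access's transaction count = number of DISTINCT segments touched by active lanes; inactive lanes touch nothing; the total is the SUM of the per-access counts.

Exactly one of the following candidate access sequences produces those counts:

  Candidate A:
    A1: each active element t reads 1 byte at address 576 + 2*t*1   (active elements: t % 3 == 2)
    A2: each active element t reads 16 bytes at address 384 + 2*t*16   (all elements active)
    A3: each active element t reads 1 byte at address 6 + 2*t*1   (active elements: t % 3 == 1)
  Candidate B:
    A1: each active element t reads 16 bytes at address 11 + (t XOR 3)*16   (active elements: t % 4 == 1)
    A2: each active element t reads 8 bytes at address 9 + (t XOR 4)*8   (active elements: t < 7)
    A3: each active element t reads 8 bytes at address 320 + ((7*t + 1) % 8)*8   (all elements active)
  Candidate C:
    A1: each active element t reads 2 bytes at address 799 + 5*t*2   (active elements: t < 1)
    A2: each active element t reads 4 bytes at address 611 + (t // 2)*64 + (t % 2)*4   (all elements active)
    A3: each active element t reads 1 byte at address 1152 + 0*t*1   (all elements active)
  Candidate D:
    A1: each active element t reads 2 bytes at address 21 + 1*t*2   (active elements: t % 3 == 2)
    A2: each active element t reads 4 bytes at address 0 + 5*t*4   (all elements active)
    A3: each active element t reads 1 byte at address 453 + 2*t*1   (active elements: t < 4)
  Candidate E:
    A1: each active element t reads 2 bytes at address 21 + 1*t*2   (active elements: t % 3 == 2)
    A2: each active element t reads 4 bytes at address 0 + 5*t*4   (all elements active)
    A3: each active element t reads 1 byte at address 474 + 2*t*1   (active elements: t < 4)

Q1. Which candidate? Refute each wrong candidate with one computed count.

A: A1 gives 1 transaction, not 2
B: A2 gives 3 transactions, not 5
C: A2 gives 4 transactions, not 5
E: A3 gives 2 transactions, not 1
D: all counts match (2,5,1)

Answer: D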